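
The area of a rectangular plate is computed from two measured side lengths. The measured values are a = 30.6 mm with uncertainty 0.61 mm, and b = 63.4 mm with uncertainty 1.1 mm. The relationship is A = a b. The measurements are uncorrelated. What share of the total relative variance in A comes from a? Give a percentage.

56.9%

(δA/A)² = (1·δa/a)² + (1·δb/b)²
  a term: (1×0.0199)² = 0.000397
  b term: (1×0.0174)² = 0.000301
Total = 0.000698. Share from a = 0.000397/0.000698 = 0.569.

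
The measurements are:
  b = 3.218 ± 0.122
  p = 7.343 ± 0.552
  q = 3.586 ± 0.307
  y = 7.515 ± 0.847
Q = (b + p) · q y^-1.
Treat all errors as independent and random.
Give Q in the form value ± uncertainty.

Let u = b + p = 10.56. δu = √(δb² + δp²) = √(0.0149 + 0.305) = 0.565, so δu/u = 0.0535.
Q is then a monomial in u, q, y:
δQ/Q = √((δu/u)² + (1·δq/q)² + (-1·δy/y)²) = √(0.00287 + 0.00733 + 0.0127) = 0.151
Q = 5.039, so δQ = 0.151 × 5.039 = 0.763.

5.039 ± 0.763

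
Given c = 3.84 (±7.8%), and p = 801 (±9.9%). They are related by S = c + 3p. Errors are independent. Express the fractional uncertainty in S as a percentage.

Each term contributes (cᵢ δxᵢ)² to (δS)²:
  (δc)² = 0.0897;  (3·δp)² = 56600
δS = √(56600) = 238
S = 2410, so δS/S = 238/2410 = 0.0988.

9.88%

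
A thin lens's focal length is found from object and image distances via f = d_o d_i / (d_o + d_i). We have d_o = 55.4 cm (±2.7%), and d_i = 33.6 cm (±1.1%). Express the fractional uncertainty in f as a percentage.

1.23%

∂f/∂d_o = (d_i/(d_o+d_i))² = 0.143;  ∂f/∂d_i = (d_o/(d_o+d_i))² = 0.387
δf = √((∂f/∂d_o · δd_o)² + (∂f/∂d_i · δd_i)²) = √(0.0455 + 0.0205) = 0.257 cm
f = 20.9 cm, so δf/f = 0.257/20.9 = 0.0123.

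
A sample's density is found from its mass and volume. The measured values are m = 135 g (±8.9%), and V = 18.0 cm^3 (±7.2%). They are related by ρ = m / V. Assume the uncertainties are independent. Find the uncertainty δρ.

0.859 g/cm^3

ρ is a product of powers, so relative uncertainties combine in quadrature:
  (1·δm/m)² = (1×0.0890)² = 0.00792;  (-1·δV/V)² = (-1×0.0720)² = 0.00518
δρ/ρ = √(0.0131) = 0.114
ρ = 7.50 g/cm^3, so δρ = 0.114 × 7.50 = 0.859 g/cm^3.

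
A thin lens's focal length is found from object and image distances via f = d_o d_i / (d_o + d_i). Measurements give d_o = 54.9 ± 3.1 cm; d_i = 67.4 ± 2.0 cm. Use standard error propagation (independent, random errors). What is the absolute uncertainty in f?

∂f/∂d_o = (d_i/(d_o+d_i))² = 0.304;  ∂f/∂d_i = (d_o/(d_o+d_i))² = 0.202
δf = √((∂f/∂d_o · δd_o)² + (∂f/∂d_i · δd_i)²) = √(0.886 + 0.162) = 1.02 cm

1.02 cm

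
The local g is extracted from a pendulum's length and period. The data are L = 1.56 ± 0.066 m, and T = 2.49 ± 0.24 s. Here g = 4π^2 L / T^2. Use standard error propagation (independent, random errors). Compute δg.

For a monomial g ∝ L, T^-2, fractional errors add in quadrature:
  (1·δL/L)² = (1×0.0423)² = 0.00179;  (-2·δT/T)² = (-2×0.0964)² = 0.0372
δg/g = √(0.0390) = 0.197
g = 9.93 m/s^2, so δg = 0.197 × 9.93 = 1.96 m/s^2.

1.96 m/s^2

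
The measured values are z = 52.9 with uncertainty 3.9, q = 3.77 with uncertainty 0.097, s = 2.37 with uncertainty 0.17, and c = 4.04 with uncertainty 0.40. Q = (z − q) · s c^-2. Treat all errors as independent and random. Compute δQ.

Let u = z − q = 49.1. δu = √(δz² + δq²) = √(15.2 + 0.00941) = 3.90, so δu/u = 0.0794.
Q is then a monomial in u, s, c:
δQ/Q = √((δu/u)² + (1·δs/s)² + (-2·δc/c)²) = √(0.00631 + 0.00515 + 0.0392) = 0.225
Q = 7.13, so δQ = 0.225 × 7.13 = 1.61.

1.61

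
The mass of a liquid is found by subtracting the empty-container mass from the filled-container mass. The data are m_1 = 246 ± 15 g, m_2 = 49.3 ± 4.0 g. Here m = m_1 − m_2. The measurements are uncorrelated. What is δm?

Absolute uncertainties add in quadrature for a linear combination:
  (δm_1)² = 225;  (δm_2)² = 16.0
δm = √(241) = 15.5 g

15.5 g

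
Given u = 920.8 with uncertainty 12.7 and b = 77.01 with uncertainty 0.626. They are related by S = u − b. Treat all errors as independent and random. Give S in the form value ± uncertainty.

843.8 ± 12.7

S is a linear combination, so absolute uncertainties add in quadrature:
  (δu)² = 161;  (δb)² = 0.392
δS = √(162) = 12.7
S = 843.8.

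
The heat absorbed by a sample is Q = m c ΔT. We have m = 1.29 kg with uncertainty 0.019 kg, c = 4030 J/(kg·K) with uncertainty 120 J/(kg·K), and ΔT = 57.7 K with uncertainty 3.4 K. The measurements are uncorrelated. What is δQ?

Each factor contributes (exponent × relative error)² to (δQ/Q)²:
  (1·δm/m)² = (1×0.0147)² = 0.000217;  (1·δc/c)² = (1×0.0298)² = 0.000887;  (1·δΔT/ΔT)² = (1×0.0589)² = 0.00347
δQ/Q = √(0.00458) = 0.0676
Q = 3e+05 J, so δQ = 0.0676 × 3e+05 = 20300 J.

20300 J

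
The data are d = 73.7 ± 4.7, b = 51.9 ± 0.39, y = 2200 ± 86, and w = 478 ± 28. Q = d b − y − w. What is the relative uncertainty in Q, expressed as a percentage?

Let p = d·b = 3830. δp/p = √((1·δd/d)² + (1·δb/b)²) = √(0.00407 + 5.65e-05) = 0.0642, so δp = 246.
Q = p − y − w: δQ = √(δp² + δy² + δw²) = √(60300 + 7400 + 784) = 262
Q = 1150, so δQ/Q = 262/1150 = 0.228.

22.8%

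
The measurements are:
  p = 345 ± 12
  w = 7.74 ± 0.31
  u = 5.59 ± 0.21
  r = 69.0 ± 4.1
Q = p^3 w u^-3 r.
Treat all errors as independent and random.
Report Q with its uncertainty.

(1.26 ± 0.213) × 10^8

Q is a product of powers, so relative uncertainties combine in quadrature:
  (3·δp/p)² = (3×0.0348)² = 0.0109;  (1·δw/w)² = (1×0.0401)² = 0.00160;  (-3·δu/u)² = (-3×0.0376)² = 0.0127;  (1·δr/r)² = (1×0.0594)² = 0.00353
δQ/Q = √(0.0287) = 0.169
Q = 1.26e+08, so δQ = 0.169 × 1.26e+08 = 2.13e+07.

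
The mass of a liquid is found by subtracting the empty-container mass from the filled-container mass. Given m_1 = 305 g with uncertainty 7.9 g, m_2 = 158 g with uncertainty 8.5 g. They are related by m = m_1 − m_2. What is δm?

Each term contributes (cᵢ δxᵢ)² to (δm)²:
  (δm_1)² = 62.4;  (δm_2)² = 72.2
δm = √(135) = 11.6 g

11.6 g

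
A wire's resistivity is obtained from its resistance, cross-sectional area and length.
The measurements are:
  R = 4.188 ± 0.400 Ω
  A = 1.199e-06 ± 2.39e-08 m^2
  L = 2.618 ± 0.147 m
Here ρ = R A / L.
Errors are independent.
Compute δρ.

Each factor contributes (exponent × relative error)² to (δρ/ρ)²:
  (1·δR/R)² = (1×0.0955)² = 0.00912;  (1·δA/A)² = (1×0.0199)² = 0.000397;  (-1·δL/L)² = (-1×0.0561)² = 0.00315
δρ/ρ = √(0.0127) = 0.113
ρ = 1.918e-06 Ω·m, so δρ = 0.113 × 1.918e-06 = 2.16e-07 Ω·m.

2.16e-07 Ω·m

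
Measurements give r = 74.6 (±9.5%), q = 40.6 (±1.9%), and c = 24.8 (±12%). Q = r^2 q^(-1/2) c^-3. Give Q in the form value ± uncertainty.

Products/powers → add relative errors in quadrature, weighted by exponent:
  (2·δr/r)² = (2×0.0950)² = 0.0361;  (−½·δq/q)² = (-0.5×0.0190)² = 9.02e-05;  (-3·δc/c)² = (-3×0.120)² = 0.130
δQ/Q = √(0.166) = 0.407
Q = 0.0573, so δQ = 0.407 × 0.0573 = 0.0233.

0.0573 ± 0.0233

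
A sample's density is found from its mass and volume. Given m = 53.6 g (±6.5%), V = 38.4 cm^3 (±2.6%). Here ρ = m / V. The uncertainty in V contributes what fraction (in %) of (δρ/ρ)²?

(δρ/ρ)² = (1·δm/m)² + (-1·δV/V)²
  m term: (1×0.0650)² = 0.00423
  V term: (-1×0.0260)² = 0.000676
Total = 0.00490. Share from V = 0.000676/0.00490 = 0.138.

13.8%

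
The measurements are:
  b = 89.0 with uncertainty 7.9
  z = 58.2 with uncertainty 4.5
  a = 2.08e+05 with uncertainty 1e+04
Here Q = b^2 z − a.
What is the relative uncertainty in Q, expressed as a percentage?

35.5%

Let p = b^2·z = 4.61e+05. δp/p = √((2·δb/b)² + (1·δz/z)²) = √(0.0315 + 0.00598) = 0.194, so δp = 89300.
Q = p − a: δQ = √(δp² + δa²) = √(7.97e+09 + 1e+08) = 89800
Q = 2.53e+05, so δQ/Q = 89800/2.53e+05 = 0.355.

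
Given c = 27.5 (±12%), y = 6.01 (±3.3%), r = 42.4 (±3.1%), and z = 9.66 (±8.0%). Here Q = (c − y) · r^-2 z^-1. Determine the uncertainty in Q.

Let u = c − y = 21.5. δu = √(δc² + δy²) = √(10.9 + 0.0393) = 3.31, so δu/u = 0.154.
Q is then a monomial in u, r, z:
δQ/Q = √((δu/u)² + (-2·δr/r)² + (-1·δz/z)²) = √(0.0237 + 0.00384 + 0.00640) = 0.184
Q = 0.00124, so δQ = 0.184 × 0.00124 = 0.000228.

0.000228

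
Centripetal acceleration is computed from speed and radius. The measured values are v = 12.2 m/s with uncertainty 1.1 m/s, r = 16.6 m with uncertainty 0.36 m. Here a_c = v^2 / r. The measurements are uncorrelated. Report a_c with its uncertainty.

Since a_c is a product/quotient, work with relative uncertainties:
  (2·δv/v)² = (2×0.0902)² = 0.0325;  (-1·δr/r)² = (-1×0.0217)² = 0.000470
δa_c/a_c = √(0.0330) = 0.182
a_c = 8.97 m/s^2, so δa_c = 0.182 × 8.97 = 1.63 m/s^2.

8.97 ± 1.63 m/s^2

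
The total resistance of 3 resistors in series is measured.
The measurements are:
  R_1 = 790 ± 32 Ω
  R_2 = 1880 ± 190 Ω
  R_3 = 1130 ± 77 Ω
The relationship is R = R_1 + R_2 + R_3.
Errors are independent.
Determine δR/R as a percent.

R is a linear combination, so absolute uncertainties add in quadrature:
  (δR_1)² = 1020;  (δR_2)² = 36100;  (δR_3)² = 5930
δR = √(43100) = 207 Ω
R = 3800 Ω, so δR/R = 207/3800 = 0.0546.

5.46%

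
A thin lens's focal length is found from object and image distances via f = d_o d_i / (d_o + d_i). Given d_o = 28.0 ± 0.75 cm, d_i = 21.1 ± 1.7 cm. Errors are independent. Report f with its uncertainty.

∂f/∂d_o = (d_i/(d_o+d_i))² = 0.185;  ∂f/∂d_i = (d_o/(d_o+d_i))² = 0.325
δf = √((∂f/∂d_o · δd_o)² + (∂f/∂d_i · δd_i)²) = √(0.0192 + 0.306) = 0.570 cm
f = 12.0 cm.

12.0 ± 0.570 cm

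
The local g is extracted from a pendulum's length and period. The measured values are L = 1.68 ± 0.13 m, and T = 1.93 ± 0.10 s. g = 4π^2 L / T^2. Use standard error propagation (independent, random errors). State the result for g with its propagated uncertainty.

17.8 ± 2.30 m/s^2

Each factor contributes (exponent × relative error)² to (δg/g)²:
  (1·δL/L)² = (1×0.0774)² = 0.00599;  (-2·δT/T)² = (-2×0.0518)² = 0.0107
δg/g = √(0.0167) = 0.129
g = 17.8 m/s^2, so δg = 0.129 × 17.8 = 2.30 m/s^2.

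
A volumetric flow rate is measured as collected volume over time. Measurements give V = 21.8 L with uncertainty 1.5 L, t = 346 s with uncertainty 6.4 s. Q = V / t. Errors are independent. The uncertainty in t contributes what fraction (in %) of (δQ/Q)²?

6.74%

(δQ/Q)² = (1·δV/V)² + (-1·δt/t)²
  V term: (1×0.0688)² = 0.00473
  t term: (-1×0.0185)² = 0.000342
Total = 0.00508. Share from t = 0.000342/0.00508 = 0.0674.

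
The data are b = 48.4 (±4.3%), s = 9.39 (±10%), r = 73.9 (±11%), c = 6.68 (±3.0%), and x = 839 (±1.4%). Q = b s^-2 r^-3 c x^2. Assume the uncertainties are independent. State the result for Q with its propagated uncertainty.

6.40 ± 2.50

Products/powers → add relative errors in quadrature, weighted by exponent:
  (1·δb/b)² = (1×0.0430)² = 0.00185;  (-2·δs/s)² = (-2×0.100)² = 0.0400;  (-3·δr/r)² = (-3×0.110)² = 0.109;  (1·δc/c)² = (1×0.0300)² = 0.000900;  (2·δx/x)² = (2×0.0140)² = 0.000784
δQ/Q = √(0.152) = 0.390
Q = 6.40, so δQ = 0.390 × 6.40 = 2.50.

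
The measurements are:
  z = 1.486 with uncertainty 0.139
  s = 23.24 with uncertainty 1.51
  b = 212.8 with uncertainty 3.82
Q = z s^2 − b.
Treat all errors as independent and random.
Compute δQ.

Let p = z·s^2 = 802.6. δp/p = √((1·δz/z)² + (2·δs/s)²) = √(0.00875 + 0.0169) = 0.160, so δp = 129.
Q = p − b: δQ = √(δp² + δb²) = √(16500 + 14.6) = 129

129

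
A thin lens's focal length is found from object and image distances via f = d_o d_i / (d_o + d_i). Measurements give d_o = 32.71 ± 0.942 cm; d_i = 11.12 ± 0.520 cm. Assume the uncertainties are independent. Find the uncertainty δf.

0.296 cm

∂f/∂d_o = (d_i/(d_o+d_i))² = 0.0644;  ∂f/∂d_i = (d_o/(d_o+d_i))² = 0.557
δf = √((∂f/∂d_o · δd_o)² + (∂f/∂d_i · δd_i)²) = √(0.00368 + 0.0839) = 0.296 cm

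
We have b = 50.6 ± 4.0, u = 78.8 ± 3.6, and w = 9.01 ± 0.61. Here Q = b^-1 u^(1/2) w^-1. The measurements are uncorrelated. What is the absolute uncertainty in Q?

0.00207

Relative error in a monomial: (δQ/Q)² = Σ (nᵢ · δxᵢ/xᵢ)².
  (-1·δb/b)² = (-1×0.0791)² = 0.00625;  (½·δu/u)² = (0.5×0.0457)² = 0.000522;  (-1·δw/w)² = (-1×0.0677)² = 0.00458
δQ/Q = √(0.0114) = 0.107
Q = 0.0195, so δQ = 0.107 × 0.0195 = 0.00207.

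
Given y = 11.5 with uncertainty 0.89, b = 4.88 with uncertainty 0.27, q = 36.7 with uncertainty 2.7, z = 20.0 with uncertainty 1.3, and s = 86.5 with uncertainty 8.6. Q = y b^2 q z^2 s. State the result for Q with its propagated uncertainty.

Q is a product of powers, so relative uncertainties combine in quadrature:
  (1·δy/y)² = (1×0.0774)² = 0.00599;  (2·δb/b)² = (2×0.0553)² = 0.0122;  (1·δq/q)² = (1×0.0736)² = 0.00541;  (2·δz/z)² = (2×0.0650)² = 0.0169;  (1·δs/s)² = (1×0.0994)² = 0.00988
δQ/Q = √(0.0504) = 0.225
Q = 3.48e+08, so δQ = 0.225 × 3.48e+08 = 7.81e+07.

(3.48 ± 0.781) × 10^8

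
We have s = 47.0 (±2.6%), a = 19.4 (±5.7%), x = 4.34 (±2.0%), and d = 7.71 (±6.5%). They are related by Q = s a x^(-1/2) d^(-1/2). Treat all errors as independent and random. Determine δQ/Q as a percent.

7.13%

Products/powers → add relative errors in quadrature, weighted by exponent:
  (1·δs/s)² = (1×0.0260)² = 0.000676;  (1·δa/a)² = (1×0.0570)² = 0.00325;  (−½·δx/x)² = (-0.5×0.0200)² = 0.000100;  (−½·δd/d)² = (-0.5×0.0650)² = 0.00106
δQ/Q = √(0.00508) = 0.0713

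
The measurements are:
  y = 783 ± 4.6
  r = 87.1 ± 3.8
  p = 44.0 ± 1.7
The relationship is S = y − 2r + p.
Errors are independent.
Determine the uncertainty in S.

9.04

Absolute uncertainties add in quadrature for a linear combination:
  (δy)² = 21.2;  (2·δr)² = 57.8;  (δp)² = 2.89
δS = √(81.8) = 9.04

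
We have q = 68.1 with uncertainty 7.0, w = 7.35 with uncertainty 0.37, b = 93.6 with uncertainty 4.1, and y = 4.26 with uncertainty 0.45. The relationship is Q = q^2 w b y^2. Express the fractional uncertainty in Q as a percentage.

30.2%

Each factor contributes (exponent × relative error)² to (δQ/Q)²:
  (2·δq/q)² = (2×0.103)² = 0.0423;  (1·δw/w)² = (1×0.0503)² = 0.00253;  (1·δb/b)² = (1×0.0438)² = 0.00192;  (2·δy/y)² = (2×0.106)² = 0.0446
δQ/Q = √(0.0914) = 0.302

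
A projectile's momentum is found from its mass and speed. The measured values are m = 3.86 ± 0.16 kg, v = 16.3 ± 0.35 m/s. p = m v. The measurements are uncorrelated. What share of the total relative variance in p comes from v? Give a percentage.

21.2%

(δp/p)² = (1·δm/m)² + (1·δv/v)²
  m term: (1×0.0415)² = 0.00172
  v term: (1×0.0215)² = 0.000461
Total = 0.00218. Share from v = 0.000461/0.00218 = 0.212.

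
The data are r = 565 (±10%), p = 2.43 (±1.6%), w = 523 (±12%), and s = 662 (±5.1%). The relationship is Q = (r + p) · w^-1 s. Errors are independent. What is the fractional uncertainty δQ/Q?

Let u = r + p = 567. δu = √(δr² + δp²) = √(3190 + 0.00151) = 56.5, so δu/u = 0.0996.
Q is then a monomial in u, w, s:
δQ/Q = √((δu/u)² + (-1·δw/w)² + (1·δs/s)²) = √(0.00991 + 0.0144 + 0.00260) = 0.164

0.164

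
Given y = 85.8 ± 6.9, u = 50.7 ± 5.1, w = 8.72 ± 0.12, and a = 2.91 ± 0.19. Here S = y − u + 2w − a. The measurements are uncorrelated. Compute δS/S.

0.173

For a sum/difference, combine absolute errors in quadrature:
  (δy)² = 47.6;  (δu)² = 26.0;  (2·δw)² = 0.0576;  (δa)² = 0.0361
δS = √(73.7) = 8.59
S = 49.6, so δS/S = 8.59/49.6 = 0.173.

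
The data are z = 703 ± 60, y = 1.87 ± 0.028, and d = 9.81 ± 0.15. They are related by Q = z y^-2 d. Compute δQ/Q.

Products/powers → add relative errors in quadrature, weighted by exponent:
  (1·δz/z)² = (1×0.0853)² = 0.00728;  (-2·δy/y)² = (-2×0.0150)² = 0.000897;  (1·δd/d)² = (1×0.0153)² = 0.000234
δQ/Q = √(0.00841) = 0.0917

0.0917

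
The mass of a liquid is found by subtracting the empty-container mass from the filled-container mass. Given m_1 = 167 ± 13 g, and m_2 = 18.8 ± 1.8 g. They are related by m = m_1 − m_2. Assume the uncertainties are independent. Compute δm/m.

0.0886

Sums and differences: (δm)² = Σ (cᵢ δxᵢ)².
  (δm_1)² = 169;  (δm_2)² = 3.24
δm = √(172) = 13.1 g
m = 148 g, so δm/m = 13.1/148 = 0.0886.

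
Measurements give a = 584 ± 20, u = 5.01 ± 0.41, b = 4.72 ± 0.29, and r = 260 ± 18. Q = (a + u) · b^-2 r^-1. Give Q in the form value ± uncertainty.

Let w = a + u = 589. δw = √(δa² + δu²) = √(400 + 0.168) = 20.0, so δw/w = 0.0340.
Q is then a monomial in w, b, r:
δQ/Q = √((δw/w)² + (-2·δb/b)² + (-1·δr/r)²) = √(0.00115 + 0.0151 + 0.00479) = 0.145
Q = 0.102, so δQ = 0.145 × 0.102 = 0.0148.

0.102 ± 0.0148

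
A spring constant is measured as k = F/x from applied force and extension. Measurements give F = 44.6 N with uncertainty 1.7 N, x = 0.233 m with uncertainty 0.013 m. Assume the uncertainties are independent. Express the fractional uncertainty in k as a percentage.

k is a product of powers, so relative uncertainties combine in quadrature:
  (1·δF/F)² = (1×0.0381)² = 0.00145;  (-1·δx/x)² = (-1×0.0558)² = 0.00311
δk/k = √(0.00457) = 0.0676

6.76%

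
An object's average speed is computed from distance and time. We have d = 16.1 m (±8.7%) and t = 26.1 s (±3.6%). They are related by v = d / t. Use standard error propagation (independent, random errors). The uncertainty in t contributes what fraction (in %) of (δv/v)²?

14.6%

(δv/v)² = (1·δd/d)² + (-1·δt/t)²
  d term: (1×0.0870)² = 0.00757
  t term: (-1×0.0360)² = 0.00130
Total = 0.00886. Share from t = 0.00130/0.00886 = 0.146.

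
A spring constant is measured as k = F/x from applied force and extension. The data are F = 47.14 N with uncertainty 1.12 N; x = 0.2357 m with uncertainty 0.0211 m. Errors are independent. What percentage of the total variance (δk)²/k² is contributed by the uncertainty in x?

93.4%

(δk/k)² = (1·δF/F)² + (-1·δx/x)²
  F term: (1×0.0238)² = 0.000564
  x term: (-1×0.0895)² = 0.00801
Total = 0.00858. Share from x = 0.00801/0.00858 = 0.934.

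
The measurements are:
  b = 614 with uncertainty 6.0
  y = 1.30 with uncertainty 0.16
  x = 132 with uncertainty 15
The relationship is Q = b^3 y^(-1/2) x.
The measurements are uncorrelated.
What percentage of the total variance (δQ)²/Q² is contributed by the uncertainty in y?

(δQ/Q)² = (3·δb/b)² + (−½·δy/y)² + (1·δx/x)²
  b term: (3×0.00977)² = 0.000859
  y term: (-0.5×0.123)² = 0.00379
  x term: (1×0.114)² = 0.0129
Total = 0.0176. Share from y = 0.00379/0.0176 = 0.216.

21.6%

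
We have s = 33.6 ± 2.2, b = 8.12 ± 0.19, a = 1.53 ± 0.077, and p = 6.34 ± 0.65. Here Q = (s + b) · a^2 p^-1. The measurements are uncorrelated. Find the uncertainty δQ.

2.36

Let u = s + b = 41.7. δu = √(δs² + δb²) = √(4.84 + 0.0361) = 2.21, so δu/u = 0.0529.
Q is then a monomial in u, a, p:
δQ/Q = √((δu/u)² + (2·δa/a)² + (-1·δp/p)²) = √(0.00280 + 0.0101 + 0.0105) = 0.153
Q = 15.4, so δQ = 0.153 × 15.4 = 2.36.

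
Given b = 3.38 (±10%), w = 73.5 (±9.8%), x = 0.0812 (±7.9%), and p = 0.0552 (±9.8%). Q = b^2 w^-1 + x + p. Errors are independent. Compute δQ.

Let h = b^2·w^-1 = 0.155. δh/h = √((2·δb/b)² + (-1·δw/w)²) = √(0.0400 + 0.00960) = 0.223, so δh = 0.0346.
Q = h + x + p: δQ = √(δh² + δx² + δp²) = √(0.00120 + 4.11e-05 + 2.93e-05) = 0.0356

0.0356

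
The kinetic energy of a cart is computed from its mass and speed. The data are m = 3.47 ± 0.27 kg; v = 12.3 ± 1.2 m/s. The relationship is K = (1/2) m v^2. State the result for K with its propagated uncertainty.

Products/powers → add relative errors in quadrature, weighted by exponent:
  (1·δm/m)² = (1×0.0778)² = 0.00605;  (2·δv/v)² = (2×0.0976)² = 0.0381
δK/K = √(0.0441) = 0.210
K = 262 J, so δK = 0.210 × 262 = 55.1 J.

262 ± 55.1 J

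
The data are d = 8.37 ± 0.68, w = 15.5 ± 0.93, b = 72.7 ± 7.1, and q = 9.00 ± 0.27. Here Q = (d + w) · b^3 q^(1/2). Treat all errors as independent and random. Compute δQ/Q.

Let u = d + w = 23.9. δu = √(δd² + δw²) = √(0.462 + 0.865) = 1.15, so δu/u = 0.0483.
Q is then a monomial in u, b, q:
δQ/Q = √((δu/u)² + (3·δb/b)² + (½·δq/q)²) = √(0.00233 + 0.0858 + 0.000225) = 0.297

0.297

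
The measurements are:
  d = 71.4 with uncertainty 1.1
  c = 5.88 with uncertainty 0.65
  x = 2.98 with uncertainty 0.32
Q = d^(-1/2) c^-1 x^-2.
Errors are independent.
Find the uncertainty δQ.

0.000548

For a monomial Q ∝ d^(-1/2), c^-1, x^-2, fractional errors add in quadrature:
  (−½·δd/d)² = (-0.5×0.0154)² = 5.93e-05;  (-1·δc/c)² = (-1×0.111)² = 0.0122;  (-2·δx/x)² = (-2×0.107)² = 0.0461
δQ/Q = √(0.0584) = 0.242
Q = 0.00227, so δQ = 0.242 × 0.00227 = 0.000548.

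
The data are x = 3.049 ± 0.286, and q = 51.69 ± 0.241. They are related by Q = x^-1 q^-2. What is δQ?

1.16e-05

Since Q is a product/quotient, work with relative uncertainties:
  (-1·δx/x)² = (-1×0.0938)² = 0.00880;  (-2·δq/q)² = (-2×0.00466)² = 8.7e-05
δQ/Q = √(0.00889) = 0.0943
Q = 0.0001228, so δQ = 0.0943 × 0.0001228 = 1.16e-05.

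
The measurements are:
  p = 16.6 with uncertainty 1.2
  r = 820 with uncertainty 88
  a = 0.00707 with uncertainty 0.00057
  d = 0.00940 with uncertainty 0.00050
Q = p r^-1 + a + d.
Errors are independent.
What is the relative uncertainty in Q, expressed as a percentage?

Let w = p·r^-1 = 0.0202. δw/w = √((1·δp/p)² + (-1·δr/r)²) = √(0.00523 + 0.0115) = 0.129, so δw = 0.00262.
Q = w + a + d: δQ = √(δw² + δa² + δd²) = √(6.86e-06 + 3.25e-07 + 2.5e-07) = 0.00273
Q = 0.0367, so δQ/Q = 0.00273/0.0367 = 0.0743.

7.43%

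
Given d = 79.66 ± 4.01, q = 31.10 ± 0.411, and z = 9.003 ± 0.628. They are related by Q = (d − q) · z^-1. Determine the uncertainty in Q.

0.585

Let u = d − q = 48.56. δu = √(δd² + δq²) = √(16.1 + 0.169) = 4.03, so δu/u = 0.0830.
Q is then a monomial in u, z:
δQ/Q = √((δu/u)² + (-1·δz/z)²) = √(0.00689 + 0.00487) = 0.108
Q = 5.394, so δQ = 0.108 × 5.394 = 0.585.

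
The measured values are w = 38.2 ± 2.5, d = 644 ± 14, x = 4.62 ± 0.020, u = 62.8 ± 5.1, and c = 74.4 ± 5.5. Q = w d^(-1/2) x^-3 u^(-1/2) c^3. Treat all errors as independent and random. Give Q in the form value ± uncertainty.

793 ± 187

Each factor contributes (exponent × relative error)² to (δQ/Q)²:
  (1·δw/w)² = (1×0.0654)² = 0.00428;  (−½·δd/d)² = (-0.5×0.0217)² = 0.000118;  (-3·δx/x)² = (-3×0.00433)² = 0.000169;  (−½·δu/u)² = (-0.5×0.0812)² = 0.00165;  (3·δc/c)² = (3×0.0739)² = 0.0492
δQ/Q = √(0.0554) = 0.235
Q = 793, so δQ = 0.235 × 793 = 187.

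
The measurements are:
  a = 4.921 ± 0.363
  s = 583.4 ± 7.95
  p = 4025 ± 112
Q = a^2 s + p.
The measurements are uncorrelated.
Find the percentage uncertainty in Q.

11.5%

Let w = a^2·s = 14130. δw/w = √((2·δa/a)² + (1·δs/s)²) = √(0.0218 + 0.000186) = 0.148, so δw = 2090.
Q = w + p: δQ = √(δw² + δp²) = √(4.38e+06 + 12500) = 2100
Q = 18150, so δQ/Q = 2100/18150 = 0.115.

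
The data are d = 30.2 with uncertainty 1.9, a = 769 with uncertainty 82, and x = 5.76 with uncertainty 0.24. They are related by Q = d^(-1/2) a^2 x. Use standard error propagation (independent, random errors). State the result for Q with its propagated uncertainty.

(6.20 ± 1.36) × 10^5

Since Q is a product/quotient, work with relative uncertainties:
  (−½·δd/d)² = (-0.5×0.0629)² = 0.000990;  (2·δa/a)² = (2×0.107)² = 0.0455;  (1·δx/x)² = (1×0.0417)² = 0.00174
δQ/Q = √(0.0482) = 0.220
Q = 6.2e+05, so δQ = 0.220 × 6.2e+05 = 1.36e+05.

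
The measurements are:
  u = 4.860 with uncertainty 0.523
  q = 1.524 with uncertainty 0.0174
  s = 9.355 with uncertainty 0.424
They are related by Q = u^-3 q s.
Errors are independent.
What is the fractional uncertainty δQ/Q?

For a monomial Q ∝ u^-3, q, s, fractional errors add in quadrature:
  (-3·δu/u)² = (-3×0.108)² = 0.104;  (1·δq/q)² = (1×0.0114)² = 0.000130;  (1·δs/s)² = (1×0.0453)² = 0.00205
δQ/Q = √(0.106) = 0.326

0.326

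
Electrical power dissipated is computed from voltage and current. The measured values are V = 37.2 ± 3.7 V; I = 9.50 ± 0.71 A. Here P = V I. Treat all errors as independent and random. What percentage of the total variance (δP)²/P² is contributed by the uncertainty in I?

36.1%

(δP/P)² = (1·δV/V)² + (1·δI/I)²
  V term: (1×0.0995)² = 0.00989
  I term: (1×0.0747)² = 0.00559
Total = 0.0155. Share from I = 0.00559/0.0155 = 0.361.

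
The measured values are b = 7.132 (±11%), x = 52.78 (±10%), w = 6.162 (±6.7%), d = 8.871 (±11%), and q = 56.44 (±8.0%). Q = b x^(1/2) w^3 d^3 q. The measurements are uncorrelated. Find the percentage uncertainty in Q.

Since Q is a product/quotient, work with relative uncertainties:
  (1·δb/b)² = (1×0.110)² = 0.0121;  (½·δx/x)² = (0.5×0.100)² = 0.00250;  (3·δw/w)² = (3×0.0670)² = 0.0404;  (3·δd/d)² = (3×0.110)² = 0.109;  (1·δq/q)² = (1×0.0800)² = 0.00640
δQ/Q = √(0.170) = 0.413

41.3%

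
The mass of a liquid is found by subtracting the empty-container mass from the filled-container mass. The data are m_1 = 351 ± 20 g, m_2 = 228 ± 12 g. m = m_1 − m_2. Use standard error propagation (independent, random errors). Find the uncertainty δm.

23.3 g

Sums and differences: (δm)² = Σ (cᵢ δxᵢ)².
  (δm_1)² = 400;  (δm_2)² = 144
δm = √(544) = 23.3 g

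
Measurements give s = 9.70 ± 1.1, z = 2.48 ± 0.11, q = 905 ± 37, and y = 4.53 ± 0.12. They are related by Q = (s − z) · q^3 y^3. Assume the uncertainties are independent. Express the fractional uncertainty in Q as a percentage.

Let u = s − z = 7.22. δu = √(δs² + δz²) = √(1.21 + 0.0121) = 1.11, so δu/u = 0.153.
Q is then a monomial in u, q, y:
δQ/Q = √((δu/u)² + (3·δq/q)² + (3·δy/y)²) = √(0.0234 + 0.0150 + 0.00632) = 0.212

21.2%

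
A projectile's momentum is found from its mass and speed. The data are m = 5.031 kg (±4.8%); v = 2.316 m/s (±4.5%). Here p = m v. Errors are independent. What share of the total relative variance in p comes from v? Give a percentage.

(δp/p)² = (1·δm/m)² + (1·δv/v)²
  m term: (1×0.0480)² = 0.00230
  v term: (1×0.0450)² = 0.00202
Total = 0.00433. Share from v = 0.00202/0.00433 = 0.468.

46.8%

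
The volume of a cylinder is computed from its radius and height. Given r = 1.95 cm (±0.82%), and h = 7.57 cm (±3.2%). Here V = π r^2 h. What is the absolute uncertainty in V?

Relative error in a monomial: (δV/V)² = Σ (nᵢ · δxᵢ/xᵢ)².
  (2·δr/r)² = (2×0.00820)² = 0.000269;  (1·δh/h)² = (1×0.0320)² = 0.00102
δV/V = √(0.00129) = 0.0360
V = 90.4 cm^3, so δV = 0.0360 × 90.4 = 3.25 cm^3.

3.25 cm^3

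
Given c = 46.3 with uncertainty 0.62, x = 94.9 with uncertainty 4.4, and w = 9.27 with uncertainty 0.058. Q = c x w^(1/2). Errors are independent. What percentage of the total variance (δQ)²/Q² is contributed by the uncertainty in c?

(δQ/Q)² = (1·δc/c)² + (1·δx/x)² + (½·δw/w)²
  c term: (1×0.0134)² = 0.000179
  x term: (1×0.0464)² = 0.00215
  w term: (0.5×0.00626)² = 9.79e-06
Total = 0.00234. Share from c = 0.000179/0.00234 = 0.0767.

7.67%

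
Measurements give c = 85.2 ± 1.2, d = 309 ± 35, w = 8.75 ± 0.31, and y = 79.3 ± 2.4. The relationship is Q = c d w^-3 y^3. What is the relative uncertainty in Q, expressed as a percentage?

18.0%

Products/powers → add relative errors in quadrature, weighted by exponent:
  (1·δc/c)² = (1×0.0141)² = 0.000198;  (1·δd/d)² = (1×0.113)² = 0.0128;  (-3·δw/w)² = (-3×0.0354)² = 0.0113;  (3·δy/y)² = (3×0.0303)² = 0.00824
δQ/Q = √(0.0326) = 0.180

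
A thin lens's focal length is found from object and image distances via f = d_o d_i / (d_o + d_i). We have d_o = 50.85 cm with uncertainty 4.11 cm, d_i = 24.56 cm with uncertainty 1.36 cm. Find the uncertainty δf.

0.757 cm

∂f/∂d_o = (d_i/(d_o+d_i))² = 0.106;  ∂f/∂d_i = (d_o/(d_o+d_i))² = 0.455
δf = √((∂f/∂d_o · δd_o)² + (∂f/∂d_i · δd_i)²) = √(0.190 + 0.382) = 0.757 cm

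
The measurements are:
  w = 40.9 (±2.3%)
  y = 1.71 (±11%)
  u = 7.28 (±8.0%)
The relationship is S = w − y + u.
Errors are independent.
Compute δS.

1.12

For a sum/difference, combine absolute errors in quadrature:
  (δw)² = 0.885;  (δy)² = 0.0354;  (δu)² = 0.339
δS = √(1.26) = 1.12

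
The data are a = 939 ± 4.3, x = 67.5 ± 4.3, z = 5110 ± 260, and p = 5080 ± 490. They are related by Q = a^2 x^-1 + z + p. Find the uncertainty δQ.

Let w = a^2·x^-1 = 13100. δw/w = √((2·δa/a)² + (-1·δx/x)²) = √(8.39e-05 + 0.00406) = 0.0644, so δw = 841.
Q = w + z + p: δQ = √(δw² + δz² + δp²) = √(7.07e+05 + 67600 + 2.4e+05) = 1010

1010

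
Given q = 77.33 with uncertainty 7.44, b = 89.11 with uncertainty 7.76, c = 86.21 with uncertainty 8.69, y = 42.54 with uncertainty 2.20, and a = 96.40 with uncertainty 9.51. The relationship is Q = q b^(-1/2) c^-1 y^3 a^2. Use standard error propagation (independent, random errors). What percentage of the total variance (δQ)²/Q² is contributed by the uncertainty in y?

(δQ/Q)² = (1·δq/q)² + (−½·δb/b)² + (-1·δc/c)² + (3·δy/y)² + (2·δa/a)²
  q term: (1×0.0962)² = 0.00926
  b term: (-0.5×0.0871)² = 0.00190
  c term: (-1×0.101)² = 0.0102
  y term: (3×0.0517)² = 0.0241
  a term: (2×0.0987)² = 0.0389
Total = 0.0843. Share from y = 0.0241/0.0843 = 0.285.

28.5%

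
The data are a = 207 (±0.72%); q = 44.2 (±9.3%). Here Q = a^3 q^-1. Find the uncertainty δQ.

Relative error in a monomial: (δQ/Q)² = Σ (nᵢ · δxᵢ/xᵢ)².
  (3·δa/a)² = (3×0.00720)² = 0.000467;  (-1·δq/q)² = (-1×0.0930)² = 0.00865
δQ/Q = √(0.00912) = 0.0955
Q = 2.01e+05, so δQ = 0.0955 × 2.01e+05 = 19200.

19200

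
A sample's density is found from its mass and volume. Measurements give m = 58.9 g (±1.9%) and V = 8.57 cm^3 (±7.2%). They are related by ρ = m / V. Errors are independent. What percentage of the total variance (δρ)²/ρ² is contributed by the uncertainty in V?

(δρ/ρ)² = (1·δm/m)² + (-1·δV/V)²
  m term: (1×0.0190)² = 0.000361
  V term: (-1×0.0720)² = 0.00518
Total = 0.00555. Share from V = 0.00518/0.00555 = 0.935.

93.5%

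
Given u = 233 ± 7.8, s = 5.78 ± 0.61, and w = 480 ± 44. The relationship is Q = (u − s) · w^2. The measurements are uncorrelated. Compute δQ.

9.77e+06

Let h = u − s = 227. δh = √(δu² + δs²) = √(60.8 + 0.372) = 7.82, so δh/h = 0.0344.
Q is then a monomial in h, w:
δQ/Q = √((δh/h)² + (2·δw/w)²) = √(0.00119 + 0.0336) = 0.187
Q = 5.24e+07, so δQ = 0.187 × 5.24e+07 = 9.77e+06.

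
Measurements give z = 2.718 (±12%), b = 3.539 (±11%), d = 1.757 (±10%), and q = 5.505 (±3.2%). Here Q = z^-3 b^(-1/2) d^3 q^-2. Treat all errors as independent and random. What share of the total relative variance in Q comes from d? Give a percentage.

39.7%

(δQ/Q)² = (-3·δz/z)² + (−½·δb/b)² + (3·δd/d)² + (-2·δq/q)²
  z term: (-3×0.120)² = 0.130
  b term: (-0.5×0.110)² = 0.00302
  d term: (3×0.100)² = 0.0900
  q term: (-2×0.0320)² = 0.00410
Total = 0.227. Share from d = 0.0900/0.227 = 0.397.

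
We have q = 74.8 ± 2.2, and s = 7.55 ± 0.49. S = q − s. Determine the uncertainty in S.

2.25

Each term contributes (cᵢ δxᵢ)² to (δS)²:
  (δq)² = 4.84;  (δs)² = 0.240
δS = √(5.08) = 2.25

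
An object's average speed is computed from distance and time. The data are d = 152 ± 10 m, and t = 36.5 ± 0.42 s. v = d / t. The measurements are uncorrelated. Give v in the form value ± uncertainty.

4.16 ± 0.278 m/s

Each factor contributes (exponent × relative error)² to (δv/v)²:
  (1·δd/d)² = (1×0.0658)² = 0.00433;  (-1·δt/t)² = (-1×0.0115)² = 0.000132
δv/v = √(0.00446) = 0.0668
v = 4.16 m/s, so δv = 0.0668 × 4.16 = 0.278 m/s.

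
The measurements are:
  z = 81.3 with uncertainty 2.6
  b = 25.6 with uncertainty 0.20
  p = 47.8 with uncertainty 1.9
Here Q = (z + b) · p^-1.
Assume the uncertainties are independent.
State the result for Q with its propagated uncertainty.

Let u = z + b = 107. δu = √(δz² + δb²) = √(6.76 + 0.0400) = 2.61, so δu/u = 0.0244.
Q is then a monomial in u, p:
δQ/Q = √((δu/u)² + (-1·δp/p)²) = √(0.000595 + 0.00158) = 0.0466
Q = 2.24, so δQ = 0.0466 × 2.24 = 0.104.

2.24 ± 0.104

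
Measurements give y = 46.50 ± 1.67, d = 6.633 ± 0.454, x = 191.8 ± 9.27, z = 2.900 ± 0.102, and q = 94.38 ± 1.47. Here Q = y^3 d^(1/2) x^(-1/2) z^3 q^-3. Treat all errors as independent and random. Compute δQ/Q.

0.163

Relative error in a monomial: (δQ/Q)² = Σ (nᵢ · δxᵢ/xᵢ)².
  (3·δy/y)² = (3×0.0359)² = 0.0116;  (½·δd/d)² = (0.5×0.0684)² = 0.00117;  (−½·δx/x)² = (-0.5×0.0483)² = 0.000584;  (3·δz/z)² = (3×0.0352)² = 0.0111;  (-3·δq/q)² = (-3×0.0156)² = 0.00218
δQ/Q = √(0.0267) = 0.163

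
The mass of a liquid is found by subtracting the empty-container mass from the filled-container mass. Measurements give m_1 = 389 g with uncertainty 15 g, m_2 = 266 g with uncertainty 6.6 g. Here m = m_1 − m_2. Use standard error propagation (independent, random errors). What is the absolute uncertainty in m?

For a sum/difference, combine absolute errors in quadrature:
  (δm_1)² = 225;  (δm_2)² = 43.6
δm = √(269) = 16.4 g

16.4 g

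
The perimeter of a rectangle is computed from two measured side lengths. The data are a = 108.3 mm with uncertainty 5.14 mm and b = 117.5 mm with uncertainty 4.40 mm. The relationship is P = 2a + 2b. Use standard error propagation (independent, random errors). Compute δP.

13.5 mm

Sums and differences: (δP)² = Σ (cᵢ δxᵢ)².
  (2·δa)² = 106;  (2·δb)² = 77.4
δP = √(183) = 13.5 mm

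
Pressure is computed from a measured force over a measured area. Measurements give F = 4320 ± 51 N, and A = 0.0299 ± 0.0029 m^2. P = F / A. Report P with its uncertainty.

(1.44 ± 0.141) × 10^5 Pa

P is a product of powers, so relative uncertainties combine in quadrature:
  (1·δF/F)² = (1×0.0118)² = 0.000139;  (-1·δA/A)² = (-1×0.0970)² = 0.00941
δP/P = √(0.00955) = 0.0977
P = 1.44e+05 Pa, so δP = 0.0977 × 1.44e+05 = 14100 Pa.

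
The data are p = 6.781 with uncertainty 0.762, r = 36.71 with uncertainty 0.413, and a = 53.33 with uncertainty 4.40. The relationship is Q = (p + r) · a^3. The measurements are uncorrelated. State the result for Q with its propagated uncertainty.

(6.597 ± 1.64) × 10^6

Let u = p + r = 43.49. δu = √(δp² + δr²) = √(0.581 + 0.171) = 0.867, so δu/u = 0.0199.
Q is then a monomial in u, a:
δQ/Q = √((δu/u)² + (3·δa/a)²) = √(0.000397 + 0.0613) = 0.248
Q = 6.597e+06, so δQ = 0.248 × 6.597e+06 = 1.64e+06.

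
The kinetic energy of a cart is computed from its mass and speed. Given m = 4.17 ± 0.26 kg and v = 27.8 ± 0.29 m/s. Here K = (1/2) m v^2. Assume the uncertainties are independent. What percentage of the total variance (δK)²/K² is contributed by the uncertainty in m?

89.9%

(δK/K)² = (1·δm/m)² + (2·δv/v)²
  m term: (1×0.0624)² = 0.00389
  v term: (2×0.0104)² = 0.000435
Total = 0.00432. Share from m = 0.00389/0.00432 = 0.899.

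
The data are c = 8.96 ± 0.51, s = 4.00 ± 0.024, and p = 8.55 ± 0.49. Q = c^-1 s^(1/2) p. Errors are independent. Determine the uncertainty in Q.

0.154

Relative error in a monomial: (δQ/Q)² = Σ (nᵢ · δxᵢ/xᵢ)².
  (-1·δc/c)² = (-1×0.0569)² = 0.00324;  (½·δs/s)² = (0.5×0.00600)² = 9e-06;  (1·δp/p)² = (1×0.0573)² = 0.00328
δQ/Q = √(0.00653) = 0.0808
Q = 1.91, so δQ = 0.0808 × 1.91 = 0.154.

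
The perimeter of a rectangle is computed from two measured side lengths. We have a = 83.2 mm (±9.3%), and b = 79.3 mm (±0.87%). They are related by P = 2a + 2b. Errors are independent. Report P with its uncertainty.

Sums and differences: (δP)² = Σ (cᵢ δxᵢ)².
  (2·δa)² = 239;  (2·δb)² = 1.90
δP = √(241) = 15.5 mm
P = 325 mm.

325 ± 15.5 mm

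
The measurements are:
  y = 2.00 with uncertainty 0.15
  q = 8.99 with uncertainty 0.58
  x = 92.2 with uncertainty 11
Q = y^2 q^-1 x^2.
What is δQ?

Relative error in a monomial: (δQ/Q)² = Σ (nᵢ · δxᵢ/xᵢ)².
  (2·δy/y)² = (2×0.0750)² = 0.0225;  (-1·δq/q)² = (-1×0.0645)² = 0.00416;  (2·δx/x)² = (2×0.119)² = 0.0569
δQ/Q = √(0.0836) = 0.289
Q = 3780, so δQ = 0.289 × 3780 = 1090.

1090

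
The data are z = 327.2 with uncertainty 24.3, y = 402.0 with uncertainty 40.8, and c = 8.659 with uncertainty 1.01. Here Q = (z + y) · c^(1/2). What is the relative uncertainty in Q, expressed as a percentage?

Let u = z + y = 729.2. δu = √(δz² + δy²) = √(590 + 1660) = 47.5, so δu/u = 0.0651.
Q is then a monomial in u, c:
δQ/Q = √((δu/u)² + (½·δc/c)²) = √(0.00424 + 0.00340) = 0.0874

8.74%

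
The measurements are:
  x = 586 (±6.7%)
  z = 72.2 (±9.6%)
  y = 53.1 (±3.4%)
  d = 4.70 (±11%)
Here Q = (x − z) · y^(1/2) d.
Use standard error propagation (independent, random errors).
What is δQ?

Let u = x − z = 514. δu = √(δx² + δz²) = √(1540 + 48.0) = 39.9, so δu/u = 0.0776.
Q is then a monomial in u, y, d:
δQ/Q = √((δu/u)² + (½·δy/y)² + (1·δd/d)²) = √(0.00602 + 0.000289 + 0.0121) = 0.136
Q = 17600, so δQ = 0.136 × 17600 = 2390.

2390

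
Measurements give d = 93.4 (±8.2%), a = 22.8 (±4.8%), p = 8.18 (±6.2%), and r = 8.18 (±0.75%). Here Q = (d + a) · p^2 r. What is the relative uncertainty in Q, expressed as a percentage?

14.1%

Let u = d + a = 116. δu = √(δd² + δa²) = √(58.7 + 1.20) = 7.74, so δu/u = 0.0666.
Q is then a monomial in u, p, r:
δQ/Q = √((δu/u)² + (2·δp/p)² + (1·δr/r)²) = √(0.00443 + 0.0154 + 5.62e-05) = 0.141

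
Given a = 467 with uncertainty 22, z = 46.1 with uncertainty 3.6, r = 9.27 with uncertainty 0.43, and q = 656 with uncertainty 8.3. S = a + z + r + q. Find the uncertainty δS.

For a sum/difference, combine absolute errors in quadrature:
  (δa)² = 484;  (δz)² = 13.0;  (δr)² = 0.185;  (δq)² = 68.9
δS = √(566) = 23.8

23.8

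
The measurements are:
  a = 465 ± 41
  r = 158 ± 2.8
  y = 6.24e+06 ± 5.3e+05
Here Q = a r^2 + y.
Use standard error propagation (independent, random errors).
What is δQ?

1.22e+06

Let p = a·r^2 = 1.16e+07. δp/p = √((1·δa/a)² + (2·δr/r)²) = √(0.00777 + 0.00126) = 0.0950, so δp = 1.1e+06.
Q = p + y: δQ = √(δp² + δy²) = √(1.22e+12 + 2.81e+11) = 1.22e+06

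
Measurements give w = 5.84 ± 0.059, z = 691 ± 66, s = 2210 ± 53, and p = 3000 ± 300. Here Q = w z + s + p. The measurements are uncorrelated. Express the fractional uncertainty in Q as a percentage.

5.33%

Let h = w·z = 4040. δh/h = √((1·δw/w)² + (1·δz/z)²) = √(0.000102 + 0.00912) = 0.0960, so δh = 388.
Q = h + s + p: δQ = √(δh² + δs² + δp²) = √(1.5e+05 + 2810 + 90000) = 493
Q = 9250, so δQ/Q = 493/9250 = 0.0533.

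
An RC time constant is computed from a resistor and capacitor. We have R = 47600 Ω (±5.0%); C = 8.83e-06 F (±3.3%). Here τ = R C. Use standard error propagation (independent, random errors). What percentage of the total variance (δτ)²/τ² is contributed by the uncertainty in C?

(δτ/τ)² = (1·δR/R)² + (1·δC/C)²
  R term: (1×0.0500)² = 0.00250
  C term: (1×0.0330)² = 0.00109
Total = 0.00359. Share from C = 0.00109/0.00359 = 0.303.

30.3%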